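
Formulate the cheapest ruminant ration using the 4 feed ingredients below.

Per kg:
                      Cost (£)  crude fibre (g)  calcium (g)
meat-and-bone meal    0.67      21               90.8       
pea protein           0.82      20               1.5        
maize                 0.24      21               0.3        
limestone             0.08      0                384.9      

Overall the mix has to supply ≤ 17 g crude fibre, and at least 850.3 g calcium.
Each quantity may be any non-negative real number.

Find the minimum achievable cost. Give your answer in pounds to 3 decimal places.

Set it up as a linear program. Let x1 = kg of meat-and-bone meal, x2 = kg of pea protein, x3 = kg of maize, x4 = kg of limestone.
Minimise 0.67x1 + 0.82x2 + 0.24x3 + 0.08x4 s.t.:
  21x1 + 20x2 + 21x3 ≤ 17   (crude fibre)
  90.8x1 + 1.5x2 + 0.3x3 + 384.9x4 ≥ 850.3   (calcium)
  x1, x2, x3, x4 ≥ 0.
The cheapest feasible vertex uses only limestone; meat-and-bone meal, pea protein, maize are not used. The calcium requirement is met with equality.
That vertex is x4 = 2.209.
Hence cost = 0.08·2.209 = £0.17672.

£0.177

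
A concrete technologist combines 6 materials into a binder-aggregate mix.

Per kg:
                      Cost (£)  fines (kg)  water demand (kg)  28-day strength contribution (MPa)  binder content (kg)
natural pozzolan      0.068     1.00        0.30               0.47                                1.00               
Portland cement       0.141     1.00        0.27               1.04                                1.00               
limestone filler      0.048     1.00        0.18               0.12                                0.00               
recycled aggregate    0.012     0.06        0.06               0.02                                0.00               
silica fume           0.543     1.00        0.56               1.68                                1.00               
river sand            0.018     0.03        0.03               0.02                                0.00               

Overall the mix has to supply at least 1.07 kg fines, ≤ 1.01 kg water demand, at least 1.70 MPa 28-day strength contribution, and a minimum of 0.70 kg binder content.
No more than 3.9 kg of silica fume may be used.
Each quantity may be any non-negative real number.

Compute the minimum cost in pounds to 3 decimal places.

£0.230

Treat it as an LP. Let x1 = kg of natural pozzolan, x2 = kg of Portland cement, x3 = kg of limestone filler, x4 = kg of recycled aggregate, x5 = kg of silica fume, x6 = kg of river sand.
min 0.068x1 + 0.141x2 + 0.048x3 + 0.012x4 + 0.543x5 + 0.018x6 subject to:
  1x1 + 1x2 + 1x3 + 0.06x4 + 1x5 + 0.03x6 ≥ 1.07   (fines)
  0.3x1 + 0.27x2 + 0.18x3 + 0.06x4 + 0.56x5 + 0.03x6 ≤ 1.01   (water demand)
  0.47x1 + 1.04x2 + 0.12x3 + 0.02x4 + 1.68x5 + 0.02x6 ≥ 1.7   (28-day strength contribution)
  1x1 + 1x2 + 1x5 ≥ 0.7   (binder content)
  x5 ≤ 3.9
  x1, x2, x3, x4, x5, x6 ≥ 0.
The cheapest feasible vertex uses only Portland cement; natural pozzolan, limestone filler, recycled aggregate, silica fume, river sand are not used. The 28-day strength contribution requirement is met with equality.
So Portland cement = 1.6346 kg.
Hence cost = 0.141·1.6346 = £0.23048.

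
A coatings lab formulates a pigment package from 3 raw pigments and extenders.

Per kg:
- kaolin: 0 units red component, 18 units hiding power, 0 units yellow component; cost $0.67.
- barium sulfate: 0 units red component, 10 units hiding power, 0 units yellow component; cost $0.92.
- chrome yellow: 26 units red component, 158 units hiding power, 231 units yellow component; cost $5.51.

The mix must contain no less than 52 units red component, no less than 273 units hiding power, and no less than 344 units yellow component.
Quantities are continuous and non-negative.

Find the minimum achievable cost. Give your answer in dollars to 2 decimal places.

$11.02

This is a linear program. Let x1 = kg of kaolin, x2 = kg of barium sulfate, x3 = kg of chrome yellow.
Minimize 0.67x1 + 0.92x2 + 5.51x3 subject to:
  26x3 ≥ 52   (red component)
  18x1 + 10x2 + 158x3 ≥ 273   (hiding power)
  231x3 ≥ 344   (yellow component)
  x1, x2, x3 ≥ 0.
The minimum-cost mix takes nothing from kaolin, barium sulfate — only chrome yellow. The red component requirement is met with equality.
So chrome yellow = 2 kg.
Hence cost = 5.51·2 = $11.0200.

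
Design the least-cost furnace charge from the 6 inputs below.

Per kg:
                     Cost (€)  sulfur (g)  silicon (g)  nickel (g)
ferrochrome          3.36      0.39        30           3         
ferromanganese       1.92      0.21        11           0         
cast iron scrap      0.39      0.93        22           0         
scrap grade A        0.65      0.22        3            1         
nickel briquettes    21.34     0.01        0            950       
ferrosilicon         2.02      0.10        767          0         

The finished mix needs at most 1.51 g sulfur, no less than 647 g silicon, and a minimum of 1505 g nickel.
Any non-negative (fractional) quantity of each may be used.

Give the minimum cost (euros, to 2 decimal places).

€35.51

Let x1 = kg of ferrochrome, x2 = kg of ferromanganese, x3 = kg of cast iron scrap, x4 = kg of scrap grade A, x5 = kg of nickel briquettes, x6 = kg of ferrosilicon.
Minimise 3.36x1 + 1.92x2 + 0.39x3 + 0.65x4 + 21.34x5 + 2.02x6 s.t.:
  0.39x1 + 0.21x2 + 0.93x3 + 0.22x4 + 0.01x5 + 0.1x6 ≤ 1.51   (sulfur)
  30x1 + 11x2 + 22x3 + 3x4 + 767x6 ≥ 647   (silicon)
  3x1 + 1x4 + 950x5 ≥ 1505   (nickel)
  x1, x2, x3, x4, x5, x6 ≥ 0.
The optimal basis is {nickel briquettes, ferrosilicon}; ferrochrome, ferromanganese, cast iron scrap, scrap grade A drop out. There the silicon and nickel constraints are tight.
Solving gives x5 = 1.584, x6 = 0.8435.
Objective = 21.34·1.584 + 2.02·0.8435 = 35.5064.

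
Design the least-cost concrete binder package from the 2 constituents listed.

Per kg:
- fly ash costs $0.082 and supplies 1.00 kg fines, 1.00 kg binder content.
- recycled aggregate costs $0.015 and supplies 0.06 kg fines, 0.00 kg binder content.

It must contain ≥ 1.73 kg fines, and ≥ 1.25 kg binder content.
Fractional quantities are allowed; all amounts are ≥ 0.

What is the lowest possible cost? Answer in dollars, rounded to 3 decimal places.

This is a linear program. Let x1 = kg of fly ash, x2 = kg of recycled aggregate.
Minimize 0.082x1 + 0.015x2 s.t.:
  1x1 + 0.06x2 ≥ 1.73   (fines)
  1x1 ≥ 1.25   (binder content)
  x1, x2 ≥ 0.
The optimal basis is {fly ash}; recycled aggregate drops out. Binding constraint: fines.
Solving gives x1 = 1.73.
Total cost: 0.082·1.73 = 0.14186.

$0.142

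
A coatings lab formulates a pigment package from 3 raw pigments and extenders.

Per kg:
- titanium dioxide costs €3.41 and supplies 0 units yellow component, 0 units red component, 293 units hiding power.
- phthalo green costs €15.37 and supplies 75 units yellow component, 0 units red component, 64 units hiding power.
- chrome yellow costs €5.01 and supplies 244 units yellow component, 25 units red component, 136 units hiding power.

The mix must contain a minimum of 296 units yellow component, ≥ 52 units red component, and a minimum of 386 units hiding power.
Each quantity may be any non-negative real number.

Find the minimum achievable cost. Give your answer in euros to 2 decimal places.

Let x1 = kg of titanium dioxide, x2 = kg of phthalo green, x3 = kg of chrome yellow.
min 3.41x1 + 15.37x2 + 5.01x3 with:
  75x2 + 244x3 ≥ 296   (yellow component)
  25x3 ≥ 52   (red component)
  293x1 + 64x2 + 136x3 ≥ 386   (hiding power)
  x1, x2, x3 ≥ 0.
At the optimum only titanium dioxide, chrome yellow are positive (phthalo green = 0). Binding constraints: red component and hiding power.
So titanium dioxide = 0.3519 kg, chrome yellow = 2.08 kg.
Objective = 3.41·0.3519 + 5.01·2.08 = 11.6208.

€11.62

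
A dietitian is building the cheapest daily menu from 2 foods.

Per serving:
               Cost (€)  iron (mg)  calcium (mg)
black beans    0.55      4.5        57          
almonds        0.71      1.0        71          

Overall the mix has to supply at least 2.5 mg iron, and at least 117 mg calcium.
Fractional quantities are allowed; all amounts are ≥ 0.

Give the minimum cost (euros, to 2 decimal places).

€1.13

Let x1 = servings of black beans, x2 = servings of almonds.
Minimize 0.55x1 + 0.71x2 s.t.:
  4.5x1 + 1x2 ≥ 2.5   (iron)
  57x1 + 71x2 ≥ 117   (calcium)
  x1, x2 ≥ 0.
The minimum-cost mix takes nothing from almonds — only black beans. Binding constraint: calcium.
That vertex is x1 = 2.053.
Total cost: 0.55·2.053 = 1.1292.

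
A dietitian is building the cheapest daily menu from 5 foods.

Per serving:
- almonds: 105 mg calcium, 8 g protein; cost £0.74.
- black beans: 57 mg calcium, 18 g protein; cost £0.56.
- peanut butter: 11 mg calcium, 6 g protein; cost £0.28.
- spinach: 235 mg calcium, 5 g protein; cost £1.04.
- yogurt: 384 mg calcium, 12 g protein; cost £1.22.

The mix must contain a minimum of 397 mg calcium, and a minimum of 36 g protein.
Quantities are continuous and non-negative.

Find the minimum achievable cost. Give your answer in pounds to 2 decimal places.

Let x1 = servings of almonds, x2 = servings of black beans, x3 = servings of peanut butter, x4 = servings of spinach, x5 = servings of yogurt.
Minimise 0.74x1 + 0.56x2 + 0.28x3 + 1.04x4 + 1.22x5 s.t.:
  105x1 + 57x2 + 11x3 + 235x4 + 384x5 ≥ 397   (calcium)
  8x1 + 18x2 + 6x3 + 5x4 + 12x5 ≥ 36   (protein)
  x1, x2, x3, x4, x5 ≥ 0.
The minimum-cost mix takes nothing from almonds, peanut butter, spinach — only black beans, yogurt. The calcium and protein requirements are met with equality.
That vertex is x2 = 1.455, x5 = 0.8179.
Objective = 0.56·1.455 + 1.22·0.8179 = 1.8126.

£1.81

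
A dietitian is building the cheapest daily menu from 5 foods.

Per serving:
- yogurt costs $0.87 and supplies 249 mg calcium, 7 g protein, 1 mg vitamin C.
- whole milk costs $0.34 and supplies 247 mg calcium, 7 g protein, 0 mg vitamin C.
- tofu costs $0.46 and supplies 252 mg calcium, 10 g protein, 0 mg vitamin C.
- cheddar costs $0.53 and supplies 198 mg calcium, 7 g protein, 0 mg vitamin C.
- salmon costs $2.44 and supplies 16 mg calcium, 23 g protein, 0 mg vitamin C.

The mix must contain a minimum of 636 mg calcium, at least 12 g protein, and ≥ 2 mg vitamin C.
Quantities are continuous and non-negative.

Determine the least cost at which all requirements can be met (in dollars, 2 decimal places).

$1.93

Set it up as a linear program. Let x1 = servings of yogurt, x2 = servings of whole milk, x3 = servings of tofu, x4 = servings of cheddar, x5 = servings of salmon.
min 0.87x1 + 0.34x2 + 0.46x3 + 0.53x4 + 2.44x5 with:
  249x1 + 247x2 + 252x3 + 198x4 + 16x5 ≥ 636   (calcium)
  7x1 + 7x2 + 10x3 + 7x4 + 23x5 ≥ 12   (protein)
  1x1 ≥ 2   (vitamin C)
  x1, x2, x3, x4, x5 ≥ 0.
The cheapest feasible vertex uses only yogurt, whole milk; tofu, cheddar, salmon are not used. Binding constraints: calcium and vitamin C.
That vertex is x1 = 2, x2 = 0.5587.
Hence cost = 0.87·2 + 0.34·0.5587 = $1.9300.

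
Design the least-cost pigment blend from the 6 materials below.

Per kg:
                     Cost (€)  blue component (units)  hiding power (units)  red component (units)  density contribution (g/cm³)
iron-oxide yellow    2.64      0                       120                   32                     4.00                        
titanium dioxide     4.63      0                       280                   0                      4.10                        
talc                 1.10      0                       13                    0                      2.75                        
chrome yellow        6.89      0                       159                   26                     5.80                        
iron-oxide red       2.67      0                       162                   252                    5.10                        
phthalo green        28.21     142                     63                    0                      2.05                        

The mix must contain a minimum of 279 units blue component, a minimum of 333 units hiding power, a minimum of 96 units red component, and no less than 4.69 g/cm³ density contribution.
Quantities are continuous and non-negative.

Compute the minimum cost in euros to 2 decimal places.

€58.87

Let x1 = kg of iron-oxide yellow, x2 = kg of titanium dioxide, x3 = kg of talc, x4 = kg of chrome yellow, x5 = kg of iron-oxide red, x6 = kg of phthalo green.
Minimize 2.64x1 + 4.63x2 + 1.1x3 + 6.89x4 + 2.67x5 + 28.21x6 with:
  142x6 ≥ 279   (blue component)
  120x1 + 280x2 + 13x3 + 159x4 + 162x5 + 63x6 ≥ 333   (hiding power)
  32x1 + 26x4 + 252x5 ≥ 96   (red component)
  4x1 + 4.1x2 + 2.75x3 + 5.8x4 + 5.1x5 + 2.05x6 ≥ 4.69   (density contribution)
  x1, x2, x3, x4, x5, x6 ≥ 0.
The optimal basis is {iron-oxide red, phthalo green}; iron-oxide yellow, titanium dioxide, talc, chrome yellow drop out. There the blue component and hiding power constraints are tight.
So iron-oxide red = 1.29147 kg, phthalo green = 1.96479 kg.
Total cost: 2.67·1.29147 + 28.21·1.96479 = 58.87495.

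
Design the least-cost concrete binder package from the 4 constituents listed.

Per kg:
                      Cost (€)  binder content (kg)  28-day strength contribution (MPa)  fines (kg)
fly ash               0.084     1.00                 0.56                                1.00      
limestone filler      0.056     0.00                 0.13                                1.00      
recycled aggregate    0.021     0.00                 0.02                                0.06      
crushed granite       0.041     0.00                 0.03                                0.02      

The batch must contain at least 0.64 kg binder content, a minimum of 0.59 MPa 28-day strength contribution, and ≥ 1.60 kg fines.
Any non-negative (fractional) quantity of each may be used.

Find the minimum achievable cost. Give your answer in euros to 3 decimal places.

€0.114

Treat it as an LP. Let x1 = kg of fly ash, x2 = kg of limestone filler, x3 = kg of recycled aggregate, x4 = kg of crushed granite.
Minimise 0.084x1 + 0.056x2 + 0.021x3 + 0.041x4 subject to:
  1x1 ≥ 0.64   (binder content)
  0.56x1 + 0.13x2 + 0.02x3 + 0.03x4 ≥ 0.59   (28-day strength contribution)
  1x1 + 1x2 + 0.06x3 + 0.02x4 ≥ 1.6   (fines)
  x1, x2, x3, x4 ≥ 0.
The cheapest feasible vertex uses only fly ash, limestone filler; recycled aggregate, crushed granite are not used. There the 28-day strength contribution and fines constraints are tight.
Optimal quantities: fly ash = 0.8884 kg, limestone filler = 0.7116 kg.
Cost = 0.084·0.8884 + 0.056·0.7116 = 0.11448.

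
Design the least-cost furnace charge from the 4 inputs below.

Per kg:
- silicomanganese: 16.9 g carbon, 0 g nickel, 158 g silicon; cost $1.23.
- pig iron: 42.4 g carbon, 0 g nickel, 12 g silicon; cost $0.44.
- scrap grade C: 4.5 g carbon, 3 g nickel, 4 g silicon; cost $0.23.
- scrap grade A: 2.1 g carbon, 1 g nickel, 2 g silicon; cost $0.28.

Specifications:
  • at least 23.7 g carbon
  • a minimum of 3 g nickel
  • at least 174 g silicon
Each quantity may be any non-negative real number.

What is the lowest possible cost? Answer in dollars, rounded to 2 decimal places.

Let x1 = kg of silicomanganese, x2 = kg of pig iron, x3 = kg of scrap grade C, x4 = kg of scrap grade A.
min 1.23x1 + 0.44x2 + 0.23x3 + 0.28x4 s.t.:
  16.9x1 + 42.4x2 + 4.5x3 + 2.1x4 ≥ 23.7   (carbon)
  3x3 + 1x4 ≥ 3   (nickel)
  158x1 + 12x2 + 4x3 + 2x4 ≥ 174   (silicon)
  x1, x2, x3, x4 ≥ 0.
The optimal basis is {silicomanganese, pig iron, scrap grade C}; scrap grade A drops out. There the carbon, nickel, silicon constraints are tight.
Solving gives x1 = 1.074, x2 = 0.02472, x3 = 1.
Objective = 1.23·1.074 + 0.44·0.02472 + 0.23·1 = 1.5619.

$1.56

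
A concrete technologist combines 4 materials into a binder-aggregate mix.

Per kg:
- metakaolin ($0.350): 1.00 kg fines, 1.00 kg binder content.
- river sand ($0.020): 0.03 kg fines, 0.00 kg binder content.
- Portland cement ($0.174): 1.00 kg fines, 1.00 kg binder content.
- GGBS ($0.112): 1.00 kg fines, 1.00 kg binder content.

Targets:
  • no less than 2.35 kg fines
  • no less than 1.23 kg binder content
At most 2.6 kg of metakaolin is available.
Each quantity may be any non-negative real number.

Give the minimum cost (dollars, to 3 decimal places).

$0.263

This is a linear program. Let x1 = kg of metakaolin, x2 = kg of river sand, x3 = kg of Portland cement, x4 = kg of GGBS.
Minimise 0.35x1 + 0.02x2 + 0.174x3 + 0.112x4 subject to:
  1x1 + 0.03x2 + 1x3 + 1x4 ≥ 2.35   (fines)
  1x1 + 1x3 + 1x4 ≥ 1.23   (binder content)
  x1 ≤ 2.6
  x1, x2, x3, x4 ≥ 0.
The cheapest feasible vertex uses only GGBS; metakaolin, river sand, Portland cement are not used. Binding constraint: fines.
Optimal quantities: GGBS = 2.35 kg.
Total cost: 0.112·2.35 = 0.26320.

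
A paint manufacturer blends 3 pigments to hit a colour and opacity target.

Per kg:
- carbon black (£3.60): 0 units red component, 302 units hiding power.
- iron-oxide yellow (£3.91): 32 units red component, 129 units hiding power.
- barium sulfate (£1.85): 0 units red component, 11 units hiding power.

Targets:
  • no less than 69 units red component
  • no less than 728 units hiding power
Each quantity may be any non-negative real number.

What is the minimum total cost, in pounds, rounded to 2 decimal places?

£13.79

Treat it as an LP. Let x1 = kg of carbon black, x2 = kg of iron-oxide yellow, x3 = kg of barium sulfate.
Minimize 3.6x1 + 3.91x2 + 1.85x3 s.t.:
  32x2 ≥ 69   (red component)
  302x1 + 129x2 + 11x3 ≥ 728   (hiding power)
  x1, x2, x3 ≥ 0.
The optimal basis is {carbon black, iron-oxide yellow}; barium sulfate drops out. The red component and hiding power requirements are met with equality.
That vertex is x1 = 1.49, x2 = 2.156.
Total cost: 3.6·1.49 + 3.91·2.156 = 13.7940.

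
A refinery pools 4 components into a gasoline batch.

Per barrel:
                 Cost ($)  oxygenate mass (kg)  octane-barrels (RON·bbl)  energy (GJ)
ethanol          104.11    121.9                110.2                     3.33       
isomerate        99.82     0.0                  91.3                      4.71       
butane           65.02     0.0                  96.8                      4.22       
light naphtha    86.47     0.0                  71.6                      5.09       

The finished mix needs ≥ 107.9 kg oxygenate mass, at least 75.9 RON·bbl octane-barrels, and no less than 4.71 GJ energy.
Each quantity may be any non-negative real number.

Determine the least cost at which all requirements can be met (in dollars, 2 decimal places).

$119.31

Let x1 = barrels of ethanol, x2 = barrels of isomerate, x3 = barrels of butane, x4 = barrels of light naphtha.
Minimise 104.11x1 + 99.82x2 + 65.02x3 + 86.47x4 s.t.:
  121.9x1 ≥ 107.9   (oxygenate mass)
  110.2x1 + 91.3x2 + 96.8x3 + 71.6x4 ≥ 75.9   (octane-barrels)
  3.33x1 + 4.71x2 + 4.22x3 + 5.09x4 ≥ 4.71   (energy)
  x1, x2, x3, x4 ≥ 0.
The optimal basis is {ethanol, butane}; isomerate, light naphtha drop out. There the oxygenate mass and energy constraints are tight.
Solving gives x1 = 0.8852, x3 = 0.4176.
Cost = 104.11·0.8852 + 65.02·0.4176 = 119.3105.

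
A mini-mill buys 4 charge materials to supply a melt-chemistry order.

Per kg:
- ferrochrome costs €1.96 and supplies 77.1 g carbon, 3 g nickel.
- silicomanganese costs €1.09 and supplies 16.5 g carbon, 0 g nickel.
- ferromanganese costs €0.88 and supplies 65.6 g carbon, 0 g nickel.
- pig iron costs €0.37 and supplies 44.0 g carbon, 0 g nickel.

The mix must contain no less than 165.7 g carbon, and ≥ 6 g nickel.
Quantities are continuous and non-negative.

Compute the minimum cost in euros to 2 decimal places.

Set it up as a linear program. Let x1 = kg of ferrochrome, x2 = kg of silicomanganese, x3 = kg of ferromanganese, x4 = kg of pig iron.
min 1.96x1 + 1.09x2 + 0.88x3 + 0.37x4 subject to:
  77.1x1 + 16.5x2 + 65.6x3 + 44x4 ≥ 165.7   (carbon)
  3x1 ≥ 6   (nickel)
  x1, x2, x3, x4 ≥ 0.
The optimal basis is {ferrochrome, pig iron}; silicomanganese, ferromanganese drop out. There the carbon and nickel constraints are tight.
That vertex is x1 = 2, x4 = 0.2614.
Cost = 1.96·2 + 0.37·0.2614 = 4.0167.

€4.02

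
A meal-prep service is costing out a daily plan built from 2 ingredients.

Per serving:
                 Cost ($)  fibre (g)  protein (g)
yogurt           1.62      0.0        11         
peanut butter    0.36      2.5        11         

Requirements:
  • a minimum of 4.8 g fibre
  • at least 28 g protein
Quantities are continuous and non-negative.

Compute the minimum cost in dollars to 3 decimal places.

Treat it as an LP. Let x1 = servings of yogurt, x2 = servings of peanut butter.
Minimize 1.62x1 + 0.36x2 with:
  2.5x2 ≥ 4.8   (fibre)
  11x1 + 11x2 ≥ 28   (protein)
  x1, x2 ≥ 0.
The optimal basis is {peanut butter}; yogurt drops out. Binding constraint: protein.
That vertex is x2 = 2.545.
Hence cost = 0.36·2.545 = $0.91620.

$0.916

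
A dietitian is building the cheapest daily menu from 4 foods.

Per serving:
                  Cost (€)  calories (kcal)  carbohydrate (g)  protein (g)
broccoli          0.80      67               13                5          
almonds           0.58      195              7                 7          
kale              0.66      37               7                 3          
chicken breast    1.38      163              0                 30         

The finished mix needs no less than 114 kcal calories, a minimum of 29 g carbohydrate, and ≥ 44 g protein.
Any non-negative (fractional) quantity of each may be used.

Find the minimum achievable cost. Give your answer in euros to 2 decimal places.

Let x1 = servings of broccoli, x2 = servings of almonds, x3 = servings of kale, x4 = servings of chicken breast.
min 0.8x1 + 0.58x2 + 0.66x3 + 1.38x4 with:
  67x1 + 195x2 + 37x3 + 163x4 ≥ 114   (calories)
  13x1 + 7x2 + 7x3 ≥ 29   (carbohydrate)
  5x1 + 7x2 + 3x3 + 30x4 ≥ 44   (protein)
  x1, x2, x3, x4 ≥ 0.
The minimum-cost mix takes nothing from broccoli, kale — only almonds, chicken breast. The carbohydrate and protein requirements are met with equality.
Solving gives x2 = 4.143, x4 = 0.5.
Hence cost = 0.58·4.143 + 1.38·0.5 = €3.0929.

€3.09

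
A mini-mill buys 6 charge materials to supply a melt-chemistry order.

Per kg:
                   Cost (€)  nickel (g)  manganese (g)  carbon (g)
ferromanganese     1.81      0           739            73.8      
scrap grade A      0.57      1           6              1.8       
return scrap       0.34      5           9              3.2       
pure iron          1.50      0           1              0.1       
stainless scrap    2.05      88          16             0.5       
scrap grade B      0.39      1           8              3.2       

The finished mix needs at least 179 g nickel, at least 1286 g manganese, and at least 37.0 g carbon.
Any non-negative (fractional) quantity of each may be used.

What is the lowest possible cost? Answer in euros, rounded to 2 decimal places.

€7.24

This is a linear program. Let x1 = kg of ferromanganese, x2 = kg of scrap grade A, x3 = kg of return scrap, x4 = kg of pure iron, x5 = kg of stainless scrap, x6 = kg of scrap grade B.
Minimize 1.81x1 + 0.57x2 + 0.34x3 + 1.5x4 + 2.05x5 + 0.39x6 with:
  1x2 + 5x3 + 88x5 + 1x6 ≥ 179   (nickel)
  739x1 + 6x2 + 9x3 + 1x4 + 16x5 + 8x6 ≥ 1286   (manganese)
  73.8x1 + 1.8x2 + 3.2x3 + 0.1x4 + 0.5x5 + 3.2x6 ≥ 37   (carbon)
  x1, x2, x3, x4, x5, x6 ≥ 0.
The optimal basis is {ferromanganese, stainless scrap}; scrap grade A, return scrap, pure iron, scrap grade B drop out. Binding constraints: nickel and manganese.
So ferromanganese = 1.696 kg, stainless scrap = 2.034 kg.
Total cost: 1.81·1.696 + 2.05·2.034 = 7.2395.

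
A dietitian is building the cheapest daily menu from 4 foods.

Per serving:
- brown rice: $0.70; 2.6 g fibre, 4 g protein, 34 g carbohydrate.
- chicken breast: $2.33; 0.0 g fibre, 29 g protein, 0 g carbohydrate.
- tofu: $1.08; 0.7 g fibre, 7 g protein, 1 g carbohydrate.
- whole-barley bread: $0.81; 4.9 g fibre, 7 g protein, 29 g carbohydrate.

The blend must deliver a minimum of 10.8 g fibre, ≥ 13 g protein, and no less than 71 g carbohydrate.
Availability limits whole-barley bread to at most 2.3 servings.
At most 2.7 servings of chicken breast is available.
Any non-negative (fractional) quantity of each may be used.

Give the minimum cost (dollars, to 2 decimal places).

Set it up as a linear program. Let x1 = servings of brown rice, x2 = servings of chicken breast, x3 = servings of tofu, x4 = servings of whole-barley bread.
Minimise 0.7x1 + 2.33x2 + 1.08x3 + 0.81x4 s.t.:
  2.6x1 + 0.7x3 + 4.9x4 ≥ 10.8   (fibre)
  4x1 + 29x2 + 7x3 + 7x4 ≥ 13   (protein)
  34x1 + 1x3 + 29x4 ≥ 71   (carbohydrate)
  x4 ≤ 2.3
  x2 ≤ 2.7
  x1, x2, x3, x4 ≥ 0.
At the optimum only brown rice, whole-barley bread are positive (chicken breast, tofu = 0). There the fibre and carbohydrate constraints are tight.
That vertex is x1 = 0.3805, x4 = 2.002.
Cost = 0.7·0.3805 + 0.81·2.002 = 1.8880.

$1.89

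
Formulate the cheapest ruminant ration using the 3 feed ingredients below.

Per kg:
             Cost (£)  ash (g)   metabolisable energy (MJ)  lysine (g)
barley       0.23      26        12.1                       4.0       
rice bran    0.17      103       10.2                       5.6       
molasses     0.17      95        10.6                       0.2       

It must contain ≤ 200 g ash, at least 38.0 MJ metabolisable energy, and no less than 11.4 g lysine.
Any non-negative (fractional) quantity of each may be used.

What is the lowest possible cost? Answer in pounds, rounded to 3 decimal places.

This is a linear program. Let x1 = kg of barley, x2 = kg of rice bran, x3 = kg of molasses.
Minimise 0.23x1 + 0.17x2 + 0.17x3 subject to:
  26x1 + 103x2 + 95x3 ≤ 200   (ash)
  12.1x1 + 10.2x2 + 10.6x3 ≥ 38   (metabolisable energy)
  4x1 + 5.6x2 + 0.2x3 ≥ 11.4   (lysine)
  x1, x2, x3 ≥ 0.
The optimal mix uses every input. There the ash, metabolisable energy, lysine constraints are tight.
So barley = 1.806 kg, rice bran = 0.7162 kg, molasses = 0.8346 kg.
Total cost: 0.23·1.806 + 0.17·0.7162 + 0.17·0.8346 = 0.67902.

£0.679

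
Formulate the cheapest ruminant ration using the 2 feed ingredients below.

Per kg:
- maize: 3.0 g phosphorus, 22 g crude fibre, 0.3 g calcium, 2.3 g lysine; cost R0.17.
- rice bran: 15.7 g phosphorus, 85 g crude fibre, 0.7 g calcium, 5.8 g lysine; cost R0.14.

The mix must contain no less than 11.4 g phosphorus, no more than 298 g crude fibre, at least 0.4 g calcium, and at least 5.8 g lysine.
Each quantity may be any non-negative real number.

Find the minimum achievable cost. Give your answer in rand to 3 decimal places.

Treat it as an LP. Let x1 = kg of maize, x2 = kg of rice bran.
min 0.17x1 + 0.14x2 with:
  3x1 + 15.7x2 ≥ 11.4   (phosphorus)
  22x1 + 85x2 ≤ 298   (crude fibre)
  0.3x1 + 0.7x2 ≥ 0.4   (calcium)
  2.3x1 + 5.8x2 ≥ 5.8   (lysine)
  x1, x2 ≥ 0.
At the optimum only rice bran is positive (maize = 0). There the lysine constraint is tight.
Solving gives x2 = 1.
Cost = 0.14·1 = 0.14000.

R0.140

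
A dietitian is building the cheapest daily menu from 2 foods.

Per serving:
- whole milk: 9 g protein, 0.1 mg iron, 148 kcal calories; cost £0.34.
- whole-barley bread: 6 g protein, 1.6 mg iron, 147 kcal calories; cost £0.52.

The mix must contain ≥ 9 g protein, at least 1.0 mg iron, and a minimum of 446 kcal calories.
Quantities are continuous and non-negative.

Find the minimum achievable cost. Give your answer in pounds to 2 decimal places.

Let x1 = servings of whole milk, x2 = servings of whole-barley bread.
Minimize 0.34x1 + 0.52x2 with:
  9x1 + 6x2 ≥ 9   (protein)
  0.1x1 + 1.6x2 ≥ 1   (iron)
  148x1 + 147x2 ≥ 446   (calories)
  x1, x2 ≥ 0.
Both inputs are positive at the optimum. Binding constraints: iron and calories.
Optimal quantities: whole milk = 2.551 servings, whole-barley bread = 0.4656 servings.
Hence cost = 0.34·2.551 + 0.52·0.4656 = £1.1095.

£1.11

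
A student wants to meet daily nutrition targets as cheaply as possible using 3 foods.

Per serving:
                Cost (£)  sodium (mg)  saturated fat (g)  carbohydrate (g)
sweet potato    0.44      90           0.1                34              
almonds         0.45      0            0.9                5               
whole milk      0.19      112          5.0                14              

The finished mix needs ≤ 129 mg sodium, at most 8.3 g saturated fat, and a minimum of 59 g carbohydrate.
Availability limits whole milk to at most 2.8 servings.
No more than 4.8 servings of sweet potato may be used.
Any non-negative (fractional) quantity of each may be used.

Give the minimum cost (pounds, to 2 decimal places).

This is a linear program. Let x1 = servings of sweet potato, x2 = servings of almonds, x3 = servings of whole milk.
min 0.44x1 + 0.45x2 + 0.19x3 s.t.:
  90x1 + 112x3 ≤ 129   (sodium)
  0.1x1 + 0.9x2 + 5x3 ≤ 8.3   (saturated fat)
  34x1 + 5x2 + 14x3 ≥ 59   (carbohydrate)
  x3 ≤ 2.8
  x1 ≤ 4.8
  x1, x2, x3 ≥ 0.
At the optimum only sweet potato, almonds are positive (whole milk = 0). There the sodium and carbohydrate constraints are tight.
That vertex is x1 = 1.433, x2 = 2.053.
Total cost: 0.44·1.433 + 0.45·2.053 = 1.5544.

£1.55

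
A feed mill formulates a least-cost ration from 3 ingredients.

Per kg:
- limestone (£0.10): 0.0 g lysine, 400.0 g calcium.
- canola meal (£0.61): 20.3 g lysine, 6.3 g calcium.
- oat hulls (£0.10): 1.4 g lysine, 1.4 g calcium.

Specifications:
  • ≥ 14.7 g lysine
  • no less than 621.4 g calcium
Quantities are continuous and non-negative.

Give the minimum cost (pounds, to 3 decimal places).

Treat it as an LP. Let x1 = kg of limestone, x2 = kg of canola meal, x3 = kg of oat hulls.
Minimise 0.1x1 + 0.61x2 + 0.1x3 with:
  20.3x2 + 1.4x3 ≥ 14.7   (lysine)
  400x1 + 6.3x2 + 1.4x3 ≥ 621.4   (calcium)
  x1, x2, x3 ≥ 0.
The optimal basis is {limestone, canola meal}; oat hulls drops out. There the lysine and calcium constraints are tight.
That vertex is x1 = 1.542, x2 = 0.7241.
Hence cost = 0.1·1.542 + 0.61·0.7241 = £0.59590.

£0.596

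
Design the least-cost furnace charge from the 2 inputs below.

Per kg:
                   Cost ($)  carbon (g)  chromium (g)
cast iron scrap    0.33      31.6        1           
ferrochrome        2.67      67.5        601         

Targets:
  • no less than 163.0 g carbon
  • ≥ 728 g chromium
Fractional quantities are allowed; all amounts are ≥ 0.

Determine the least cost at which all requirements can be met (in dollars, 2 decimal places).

$4.07

Let x1 = kg of cast iron scrap, x2 = kg of ferrochrome.
Minimize 0.33x1 + 2.67x2 subject to:
  31.6x1 + 67.5x2 ≥ 163   (carbon)
  1x1 + 601x2 ≥ 728   (chromium)
  x1, x2 ≥ 0.
Both inputs are positive at the optimum. There the carbon and chromium constraints are tight.
That vertex is x1 = 2.58, x2 = 1.207.
Objective = 0.33·2.58 + 2.67·1.207 = 4.0741.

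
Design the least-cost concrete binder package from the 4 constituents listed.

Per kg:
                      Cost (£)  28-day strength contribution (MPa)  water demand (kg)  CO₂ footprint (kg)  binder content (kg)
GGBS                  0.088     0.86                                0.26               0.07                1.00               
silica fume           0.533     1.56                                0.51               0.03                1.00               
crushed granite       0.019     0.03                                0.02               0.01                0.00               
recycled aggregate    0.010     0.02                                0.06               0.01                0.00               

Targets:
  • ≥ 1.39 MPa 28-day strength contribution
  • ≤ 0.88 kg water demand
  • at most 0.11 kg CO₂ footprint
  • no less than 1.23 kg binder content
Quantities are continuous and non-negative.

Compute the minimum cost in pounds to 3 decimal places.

Let x1 = kg of GGBS, x2 = kg of silica fume, x3 = kg of crushed granite, x4 = kg of recycled aggregate.
min 0.088x1 + 0.533x2 + 0.019x3 + 0.01x4 s.t.:
  0.86x1 + 1.56x2 + 0.03x3 + 0.02x4 ≥ 1.39   (28-day strength contribution)
  0.26x1 + 0.51x2 + 0.02x3 + 0.06x4 ≤ 0.88   (water demand)
  0.07x1 + 0.03x2 + 0.01x3 + 0.01x4 ≤ 0.11   (CO₂ footprint)
  1x1 + 1x2 ≥ 1.23   (binder content)
  x1, x2, x3, x4 ≥ 0.
The optimal basis is {GGBS, silica fume}; crushed granite, recycled aggregate drop out. The 28-day strength contribution and CO₂ footprint requirements are met with equality.
So GGBS = 1.558 kg, silica fume = 0.03237 kg.
Cost = 0.088·1.558 + 0.533·0.03237 = 0.15436.

£0.154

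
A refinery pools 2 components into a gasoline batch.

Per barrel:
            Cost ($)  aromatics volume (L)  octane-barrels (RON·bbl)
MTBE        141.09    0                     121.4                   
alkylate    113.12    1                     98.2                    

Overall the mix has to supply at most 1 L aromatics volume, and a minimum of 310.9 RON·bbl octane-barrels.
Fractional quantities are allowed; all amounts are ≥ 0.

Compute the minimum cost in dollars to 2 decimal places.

Let x1 = barrels of MTBE, x2 = barrels of alkylate.
min 141.09x1 + 113.12x2 s.t.:
  1x2 ≤ 1   (aromatics volume)
  121.4x1 + 98.2x2 ≥ 310.9   (octane-barrels)
  x1, x2 ≥ 0.
Both inputs are positive at the optimum. The aromatics volume and octane-barrels requirements are met with equality.
That vertex is x1 = 1.7521, x2 = 1.
Cost = 141.09·1.7521 + 113.12·1 = 360.3238.

$360.32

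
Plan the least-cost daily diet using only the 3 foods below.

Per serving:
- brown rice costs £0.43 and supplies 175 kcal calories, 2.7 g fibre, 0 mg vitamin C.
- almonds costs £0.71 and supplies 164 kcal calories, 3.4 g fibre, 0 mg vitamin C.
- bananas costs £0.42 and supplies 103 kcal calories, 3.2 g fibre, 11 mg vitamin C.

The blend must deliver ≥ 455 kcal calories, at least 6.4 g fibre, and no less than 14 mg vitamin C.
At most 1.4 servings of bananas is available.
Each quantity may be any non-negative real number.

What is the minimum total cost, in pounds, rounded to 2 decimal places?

£1.33

Let x1 = servings of brown rice, x2 = servings of almonds, x3 = servings of bananas.
min 0.43x1 + 0.71x2 + 0.42x3 with:
  175x1 + 164x2 + 103x3 ≥ 455   (calories)
  2.7x1 + 3.4x2 + 3.2x3 ≥ 6.4   (fibre)
  11x3 ≥ 14   (vitamin C)
  x3 ≤ 1.4
  x1, x2, x3 ≥ 0.
The optimal basis is {brown rice, bananas}; almonds drops out. Binding constraints: calories and vitamin C.
So brown rice = 1.851 servings, bananas = 1.273 servings.
Total cost: 0.43·1.851 + 0.42·1.273 = 1.3306.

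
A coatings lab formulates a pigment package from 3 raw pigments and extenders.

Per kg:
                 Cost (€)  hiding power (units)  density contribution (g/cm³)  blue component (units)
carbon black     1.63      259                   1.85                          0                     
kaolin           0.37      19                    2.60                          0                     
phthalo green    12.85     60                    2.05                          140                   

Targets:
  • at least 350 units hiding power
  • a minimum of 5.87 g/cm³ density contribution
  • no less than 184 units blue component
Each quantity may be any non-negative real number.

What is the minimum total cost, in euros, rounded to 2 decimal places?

This is a linear program. Let x1 = kg of carbon black, x2 = kg of kaolin, x3 = kg of phthalo green.
Minimise 1.63x1 + 0.37x2 + 12.85x3 subject to:
  259x1 + 19x2 + 60x3 ≥ 350   (hiding power)
  1.85x1 + 2.6x2 + 2.05x3 ≥ 5.87   (density contribution)
  140x3 ≥ 184   (blue component)
  x1, x2, x3 ≥ 0.
All 3 inputs are positive at the optimum. There the hiding power, density contribution, blue component constraints are tight.
Solving gives x1 = 1.01, x2 = 0.5028, x3 = 1.314.
Total cost: 1.63·1.01 + 0.37·0.5028 + 12.85·1.314 = 18.7172.

€18.72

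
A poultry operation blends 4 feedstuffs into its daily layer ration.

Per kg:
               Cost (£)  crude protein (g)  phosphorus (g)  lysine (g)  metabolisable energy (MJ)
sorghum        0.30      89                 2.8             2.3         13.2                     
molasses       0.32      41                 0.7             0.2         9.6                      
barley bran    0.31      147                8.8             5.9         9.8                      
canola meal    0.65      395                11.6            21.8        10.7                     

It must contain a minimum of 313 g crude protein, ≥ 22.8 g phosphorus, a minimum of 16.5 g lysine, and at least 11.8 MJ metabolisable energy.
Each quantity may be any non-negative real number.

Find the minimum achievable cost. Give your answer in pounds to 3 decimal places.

£0.824

Let x1 = kg of sorghum, x2 = kg of molasses, x3 = kg of barley bran, x4 = kg of canola meal.
Minimise 0.3x1 + 0.32x2 + 0.31x3 + 0.65x4 with:
  89x1 + 41x2 + 147x3 + 395x4 ≥ 313   (crude protein)
  2.8x1 + 0.7x2 + 8.8x3 + 11.6x4 ≥ 22.8   (phosphorus)
  2.3x1 + 0.2x2 + 5.9x3 + 21.8x4 ≥ 16.5   (lysine)
  13.2x1 + 9.6x2 + 9.8x3 + 10.7x4 ≥ 11.8   (metabolisable energy)
  x1, x2, x3, x4 ≥ 0.
The optimal basis is {barley bran, canola meal}; sorghum, molasses drop out. Binding constraints: phosphorus and lysine.
Optimal quantities: barley bran = 2.477 kg, canola meal = 0.08655 kg.
Objective = 0.31·2.477 + 0.65·0.08655 = 0.82413.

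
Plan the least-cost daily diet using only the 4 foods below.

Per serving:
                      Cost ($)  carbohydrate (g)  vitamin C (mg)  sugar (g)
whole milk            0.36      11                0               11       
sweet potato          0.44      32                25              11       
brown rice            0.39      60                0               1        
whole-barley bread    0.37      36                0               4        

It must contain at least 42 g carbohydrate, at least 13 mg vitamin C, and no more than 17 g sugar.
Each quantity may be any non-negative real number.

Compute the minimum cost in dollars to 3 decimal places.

This is a linear program. Let x1 = servings of whole milk, x2 = servings of sweet potato, x3 = servings of brown rice, x4 = servings of whole-barley bread.
min 0.36x1 + 0.44x2 + 0.39x3 + 0.37x4 with:
  11x1 + 32x2 + 60x3 + 36x4 ≥ 42   (carbohydrate)
  25x2 ≥ 13   (vitamin C)
  11x1 + 11x2 + 1x3 + 4x4 ≤ 17   (sugar)
  x1, x2, x3, x4 ≥ 0.
At the optimum only sweet potato, brown rice are positive (whole milk, whole-barley bread = 0). The carbohydrate and vitamin C requirements are met with equality.
That vertex is x2 = 0.52, x3 = 0.4227.
Hence cost = 0.44·0.52 + 0.39·0.4227 = $0.39365.

$0.394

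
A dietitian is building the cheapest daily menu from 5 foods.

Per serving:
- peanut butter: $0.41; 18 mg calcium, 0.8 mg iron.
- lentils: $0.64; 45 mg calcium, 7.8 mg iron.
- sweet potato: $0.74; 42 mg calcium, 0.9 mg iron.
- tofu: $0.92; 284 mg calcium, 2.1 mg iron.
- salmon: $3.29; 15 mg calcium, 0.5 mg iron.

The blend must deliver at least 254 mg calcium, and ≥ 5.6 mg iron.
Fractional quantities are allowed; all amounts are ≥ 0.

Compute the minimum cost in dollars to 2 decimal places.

$1.07

Let x1 = servings of peanut butter, x2 = servings of lentils, x3 = servings of sweet potato, x4 = servings of tofu, x5 = servings of salmon.
Minimise 0.41x1 + 0.64x2 + 0.74x3 + 0.92x4 + 3.29x5 s.t.:
  18x1 + 45x2 + 42x3 + 284x4 + 15x5 ≥ 254   (calcium)
  0.8x1 + 7.8x2 + 0.9x3 + 2.1x4 + 0.5x5 ≥ 5.6   (iron)
  x1, x2, x3, x4, x5 ≥ 0.
The cheapest feasible vertex uses only lentils, tofu; peanut butter, sweet potato, salmon are not used. Binding constraints: calcium and iron.
Optimal quantities: lentils = 0.4984 servings, tofu = 0.8154 servings.
Cost = 0.64·0.4984 + 0.92·0.8154 = 1.0691.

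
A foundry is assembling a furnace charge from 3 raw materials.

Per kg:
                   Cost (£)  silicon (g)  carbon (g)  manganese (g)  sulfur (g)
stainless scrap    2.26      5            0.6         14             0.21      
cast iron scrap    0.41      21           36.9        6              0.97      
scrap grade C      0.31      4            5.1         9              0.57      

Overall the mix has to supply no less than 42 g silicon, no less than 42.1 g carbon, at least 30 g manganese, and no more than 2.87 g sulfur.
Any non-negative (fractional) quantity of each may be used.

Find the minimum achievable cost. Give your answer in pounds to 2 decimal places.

Let x1 = kg of stainless scrap, x2 = kg of cast iron scrap, x3 = kg of scrap grade C.
Minimise 2.26x1 + 0.41x2 + 0.31x3 subject to:
  5x1 + 21x2 + 4x3 ≥ 42   (silicon)
  0.6x1 + 36.9x2 + 5.1x3 ≥ 42.1   (carbon)
  14x1 + 6x2 + 9x3 ≥ 30   (manganese)
  0.21x1 + 0.97x2 + 0.57x3 ≤ 2.87   (sulfur)
  x1, x2, x3 ≥ 0.
The optimal basis is {cast iron scrap, scrap grade C}; stainless scrap drops out. There the silicon and manganese constraints are tight.
That vertex is x2 = 1.564, x3 = 2.291.
Hence cost = 0.41·1.564 + 0.31·2.291 = £1.3515.

£1.35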